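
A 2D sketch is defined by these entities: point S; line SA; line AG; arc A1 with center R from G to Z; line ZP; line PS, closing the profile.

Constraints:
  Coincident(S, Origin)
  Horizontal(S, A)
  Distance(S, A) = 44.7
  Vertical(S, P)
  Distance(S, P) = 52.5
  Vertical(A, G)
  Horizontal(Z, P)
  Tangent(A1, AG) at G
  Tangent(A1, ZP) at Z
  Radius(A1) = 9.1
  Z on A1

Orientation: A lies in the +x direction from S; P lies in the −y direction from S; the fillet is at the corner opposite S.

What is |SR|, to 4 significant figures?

56.13

S is at the origin; S and A share the same y with |SA| = 44.7 and A on the +x side, so A = (44.70, 0.000). SP is vertical with |SP| = 52.5 and P on the −y side, so P = (0.000, -52.50). The virtual corner opposite S is at (44.70, -52.50). Tangency of A1 to AG means the radius RG is perpendicular to AG and tangency of A1 to ZP means the radius RZ is perpendicular to ZP, with radius 9.1, so the center R sits 9.1 in from both sides at R = (35.60, -43.40). Then |SR| = |R − S| = 56.13.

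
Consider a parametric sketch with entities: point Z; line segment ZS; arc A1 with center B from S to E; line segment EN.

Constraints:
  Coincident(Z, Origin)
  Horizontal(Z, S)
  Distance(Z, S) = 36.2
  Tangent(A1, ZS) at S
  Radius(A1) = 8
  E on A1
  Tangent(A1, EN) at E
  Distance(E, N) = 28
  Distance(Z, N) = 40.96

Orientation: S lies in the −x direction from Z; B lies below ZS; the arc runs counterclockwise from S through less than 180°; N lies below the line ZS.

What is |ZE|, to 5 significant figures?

44.150

Z is at the origin; Z and S share the same y with |ZS| = 36.2 and S on the −x side, so S = (-36.200, 0.0000). Since A1 is tangent to ZS there, BS ⟂ ZS, so B = S + (0, -8) = (-36.200, -8.0000). Since BE ⟂ EN (tangency), |BN| = √(8.0² + 28.0²) = 29.120 regardless of where E sits on A1. So N lies on both circle(Z, 40.96) and circle(B, 29.120); the below-ZS intersection is N = (-22.946, -33.929). E is the foot of the tangent from N: E = (-42.049, -13.458).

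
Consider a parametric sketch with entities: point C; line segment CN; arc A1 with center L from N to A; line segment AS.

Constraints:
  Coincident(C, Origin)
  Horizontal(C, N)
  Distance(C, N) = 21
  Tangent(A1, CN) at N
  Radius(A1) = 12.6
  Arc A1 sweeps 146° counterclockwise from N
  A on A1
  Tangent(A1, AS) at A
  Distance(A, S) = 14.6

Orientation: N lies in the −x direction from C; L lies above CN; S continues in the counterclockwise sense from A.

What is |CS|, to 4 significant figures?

40.66

On A1, N sits at bearing -90° from L; a 146° counterclockwise sweep puts A at bearing 56°, so A = L + 12.6·(cos 56°, sin 56°) = (-13.95, 23.05). Since A1 is tangent to AS there, LA ⟂ AS, so AS runs along (−sin 56°, cos 56°); with |AS| = 14.6, S = (-26.06, 31.21). Then |CS| = |S − C| = 40.66.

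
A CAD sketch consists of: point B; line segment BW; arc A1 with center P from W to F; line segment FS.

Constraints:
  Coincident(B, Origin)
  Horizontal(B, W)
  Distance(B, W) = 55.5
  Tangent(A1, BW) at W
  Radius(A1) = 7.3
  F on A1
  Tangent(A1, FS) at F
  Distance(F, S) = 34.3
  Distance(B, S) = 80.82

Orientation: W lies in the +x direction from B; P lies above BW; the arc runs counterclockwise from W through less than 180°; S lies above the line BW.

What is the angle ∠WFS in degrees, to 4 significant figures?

142.0°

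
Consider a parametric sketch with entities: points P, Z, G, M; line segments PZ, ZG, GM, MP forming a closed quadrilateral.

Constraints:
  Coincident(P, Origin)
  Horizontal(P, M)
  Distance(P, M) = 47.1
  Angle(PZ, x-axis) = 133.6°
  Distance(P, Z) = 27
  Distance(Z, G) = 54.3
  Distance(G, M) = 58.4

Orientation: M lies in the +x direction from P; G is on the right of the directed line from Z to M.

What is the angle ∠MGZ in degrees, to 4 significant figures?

74.85°

P is at the origin; P and M share the same y with |PM| = 47.1 and M in +x, so M = (47.1, 0). PZ runs at 133.6° with |PZ| = 27.0, so Z = (-18.62, 19.55). G is determined by |ZG| = 54.3 and |GM| = 58.4 together: it lies at the intersection of circle(Z, 54.3) and circle(M, 58.4). With |ZM| = 68.57, the foot of the radical line on ZM is 30.91 from Z and the perpendicular offset is √(54.3² − 30.91²) = 44.64. Taking the right-of-ZM solution: G = (-1.719, -32.05).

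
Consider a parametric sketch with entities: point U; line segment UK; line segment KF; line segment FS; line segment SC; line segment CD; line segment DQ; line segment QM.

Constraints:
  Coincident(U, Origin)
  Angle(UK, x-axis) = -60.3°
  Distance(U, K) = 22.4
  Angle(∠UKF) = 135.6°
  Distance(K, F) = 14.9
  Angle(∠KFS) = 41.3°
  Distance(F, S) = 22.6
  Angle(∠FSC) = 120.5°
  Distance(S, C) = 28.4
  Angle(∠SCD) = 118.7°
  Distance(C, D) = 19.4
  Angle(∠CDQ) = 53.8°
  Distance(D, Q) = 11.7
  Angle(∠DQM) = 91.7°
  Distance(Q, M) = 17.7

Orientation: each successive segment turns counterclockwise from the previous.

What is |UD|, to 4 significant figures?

33.15

U is at the origin; UK runs at -60.3° with length 22.4, so K = (11.10, -19.46). ∠UKF = 135.6° gives KF at -15.90° from the x-axis; with |KF| = 14.9, F = (25.43, -23.54). ∠KFS = 41.3° gives FS at 122.8° from the x-axis; with |FS| = 22.6, S = (13.19, -4.543). ∠FSC = 120.5° gives SC at -177.7° from the x-axis; with |SC| = 28.4, C = (-15.19, -5.682). ∠SCD = 118.7° gives CD at -116.4° from the x-axis; with |CD| = 19.4, D = (-23.82, -23.06). Then |UD| = |D − U| = 33.15.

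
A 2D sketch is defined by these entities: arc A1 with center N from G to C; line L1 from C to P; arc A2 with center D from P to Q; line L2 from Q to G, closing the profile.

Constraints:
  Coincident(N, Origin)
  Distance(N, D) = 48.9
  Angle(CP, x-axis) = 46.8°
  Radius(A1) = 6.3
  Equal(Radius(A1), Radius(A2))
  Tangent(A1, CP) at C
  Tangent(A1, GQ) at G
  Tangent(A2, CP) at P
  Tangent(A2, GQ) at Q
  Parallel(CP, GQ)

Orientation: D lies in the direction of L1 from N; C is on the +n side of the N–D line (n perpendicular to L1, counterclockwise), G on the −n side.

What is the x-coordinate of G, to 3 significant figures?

4.59

N is at the origin and D lies 48.9 along u from N, so D = 48.9·u = (33.5, 35.6). Tangency of A1 to both parallel lines with radius 6.3 puts C and G at N ± 6.3·n: C = (-4.59, 4.31), G = (4.59, -4.31). So G.x = 4.59.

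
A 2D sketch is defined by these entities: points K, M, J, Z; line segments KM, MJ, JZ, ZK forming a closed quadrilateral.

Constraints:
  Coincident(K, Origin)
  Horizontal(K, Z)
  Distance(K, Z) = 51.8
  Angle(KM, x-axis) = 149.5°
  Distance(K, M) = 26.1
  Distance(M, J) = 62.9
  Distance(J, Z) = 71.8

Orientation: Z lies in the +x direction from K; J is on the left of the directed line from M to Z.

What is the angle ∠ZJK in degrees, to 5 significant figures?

44.221°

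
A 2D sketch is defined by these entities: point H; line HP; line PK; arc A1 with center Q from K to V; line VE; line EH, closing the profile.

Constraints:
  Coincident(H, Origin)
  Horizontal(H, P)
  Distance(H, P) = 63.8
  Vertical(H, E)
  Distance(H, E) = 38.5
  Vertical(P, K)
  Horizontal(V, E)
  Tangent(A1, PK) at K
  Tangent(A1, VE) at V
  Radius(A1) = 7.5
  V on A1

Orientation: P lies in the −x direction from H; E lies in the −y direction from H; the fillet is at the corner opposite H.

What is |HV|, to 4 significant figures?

68.21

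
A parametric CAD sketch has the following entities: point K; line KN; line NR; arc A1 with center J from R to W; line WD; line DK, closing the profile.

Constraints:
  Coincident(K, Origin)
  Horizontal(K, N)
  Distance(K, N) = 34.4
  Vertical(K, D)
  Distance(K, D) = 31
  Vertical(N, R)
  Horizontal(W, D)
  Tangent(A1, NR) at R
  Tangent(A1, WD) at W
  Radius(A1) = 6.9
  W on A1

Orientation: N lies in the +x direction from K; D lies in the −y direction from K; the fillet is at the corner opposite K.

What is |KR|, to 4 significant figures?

42.00

K is at the origin; KN is horizontal with |KN| = 34.4 and N on the +x side, so N = (34.40, 0.000). KD is vertical with |KD| = 31.0 and D on the −y side, so D = (0.000, -31.00). The virtual corner opposite K is at (34.40, -31.00). A1 meets NR tangentially, so JR is at right angles to NR and since A1 is tangent to WD there, JW ⟂ WD, with radius 6.9, so the center J sits 6.9 in from both sides at J = (27.50, -24.10). That places the tangent points at R = (34.40, -24.10) on NR and W = (27.50, -31.00) on WD. Then |KR| = |R − K| = 42.00.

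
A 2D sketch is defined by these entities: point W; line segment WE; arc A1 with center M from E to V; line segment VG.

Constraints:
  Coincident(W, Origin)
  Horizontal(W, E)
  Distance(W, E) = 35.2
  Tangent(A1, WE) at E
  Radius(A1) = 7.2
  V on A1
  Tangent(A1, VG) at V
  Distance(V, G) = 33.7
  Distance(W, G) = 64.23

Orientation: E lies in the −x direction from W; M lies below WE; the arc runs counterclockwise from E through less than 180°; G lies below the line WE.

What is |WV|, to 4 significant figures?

42.34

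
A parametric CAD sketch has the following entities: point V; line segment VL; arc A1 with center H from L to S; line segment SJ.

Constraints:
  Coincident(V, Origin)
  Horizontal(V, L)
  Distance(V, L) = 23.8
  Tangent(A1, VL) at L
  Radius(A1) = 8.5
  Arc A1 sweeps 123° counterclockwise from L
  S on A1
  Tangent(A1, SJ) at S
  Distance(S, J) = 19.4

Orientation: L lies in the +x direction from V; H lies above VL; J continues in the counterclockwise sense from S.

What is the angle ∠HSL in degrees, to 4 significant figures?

28.50°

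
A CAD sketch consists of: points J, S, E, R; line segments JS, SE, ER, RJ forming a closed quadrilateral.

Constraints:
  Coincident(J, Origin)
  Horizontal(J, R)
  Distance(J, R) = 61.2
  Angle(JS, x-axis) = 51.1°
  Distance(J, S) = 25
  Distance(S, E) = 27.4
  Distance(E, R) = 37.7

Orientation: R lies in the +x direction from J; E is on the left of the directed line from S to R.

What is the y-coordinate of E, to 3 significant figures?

31.4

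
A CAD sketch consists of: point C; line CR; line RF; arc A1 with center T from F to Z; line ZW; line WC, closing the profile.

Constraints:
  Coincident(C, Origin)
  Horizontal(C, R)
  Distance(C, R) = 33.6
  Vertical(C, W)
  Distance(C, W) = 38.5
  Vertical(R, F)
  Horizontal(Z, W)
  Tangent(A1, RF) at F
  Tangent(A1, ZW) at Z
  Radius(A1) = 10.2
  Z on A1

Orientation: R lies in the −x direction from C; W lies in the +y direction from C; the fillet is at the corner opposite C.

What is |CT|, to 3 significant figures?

36.7

C is at the origin; C and R share the same y with |CR| = 33.6 and R on the −x side, so R = (-33.6, 0.00). C and W share the same x with |CW| = 38.5 and W on the +y side, so W = (0.00, 38.5). The virtual corner opposite C is at (-33.6, 38.5). Tangency of A1 to RF means the radius TF is perpendicular to RF and the tangent condition forces TZ to be normal to ZW, with radius 10.2, so the center T sits 10.2 in from both sides at T = (-23.4, 28.3). Then |CT| = |T − C| = 36.7.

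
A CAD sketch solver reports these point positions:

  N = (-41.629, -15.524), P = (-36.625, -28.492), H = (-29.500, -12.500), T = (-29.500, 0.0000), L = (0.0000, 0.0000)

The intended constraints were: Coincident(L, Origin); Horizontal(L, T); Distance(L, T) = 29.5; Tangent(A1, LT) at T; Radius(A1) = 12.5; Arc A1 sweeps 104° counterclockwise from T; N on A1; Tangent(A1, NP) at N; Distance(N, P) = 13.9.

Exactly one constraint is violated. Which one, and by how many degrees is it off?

Tangent(A1, NP) at N — off by 7.10°.

L = (0.00, 0.00) ✓; L.y = 0.00, T.y = 0.00 ✓; |LT| = 29.50 ✓; ∠(HT, TL) = 90.00° ✓; |HT| = 12.50 ✓; bearing(H→N) − bearing(H→T) = 104.0° ✓; |HN| = 12.50 ✓; ∠(HN, NP) = 82.90° ✗; |NP| = 13.90 ✓.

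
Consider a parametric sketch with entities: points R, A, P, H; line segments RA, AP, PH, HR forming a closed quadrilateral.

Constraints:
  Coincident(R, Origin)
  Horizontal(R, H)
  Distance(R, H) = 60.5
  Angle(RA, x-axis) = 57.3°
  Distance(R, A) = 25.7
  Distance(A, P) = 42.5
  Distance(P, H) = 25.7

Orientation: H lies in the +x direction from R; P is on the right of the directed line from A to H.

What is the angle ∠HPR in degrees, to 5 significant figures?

130.52°

R is at the origin; RH is horizontal with |RH| = 60.5 and H in +x, so H = (60.5, 0). RA runs at 57.3° with |RA| = 25.7, so A = (13.884, 21.627). P is determined by |AP| = 42.5 and |PH| = 25.7 together: it lies at the intersection of circle(A, 42.5) and circle(H, 25.7). With |AH| = 51.388, the foot of the radical line on AH is 36.842 from A and the perpendicular offset is √(42.5² − 36.842²) = 21.187. Taking the right-of-AH solution: P = (38.388, -13.098).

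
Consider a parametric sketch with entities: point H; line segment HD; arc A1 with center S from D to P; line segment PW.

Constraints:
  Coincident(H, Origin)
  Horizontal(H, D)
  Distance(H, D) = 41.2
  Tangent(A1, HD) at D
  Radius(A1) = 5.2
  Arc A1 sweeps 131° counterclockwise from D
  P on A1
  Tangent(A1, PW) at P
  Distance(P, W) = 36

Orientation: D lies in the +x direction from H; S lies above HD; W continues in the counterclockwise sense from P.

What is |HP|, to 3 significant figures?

45.9

H is at the origin; H and D share the same y with |HD| = 41.2 and D on the +x side, so D = (41.2, 0.00). Tangency of A1 to HD means the radius SD is perpendicular to HD, so S = D + (0, 5.2) = (41.2, 5.20). On A1, D sits at bearing -90° from S; a 131° counterclockwise sweep puts P at bearing 41°, so P = S + 5.2·(cos 41°, sin 41°) = (45.1, 8.61). Then |HP| = |P − H| = 45.9.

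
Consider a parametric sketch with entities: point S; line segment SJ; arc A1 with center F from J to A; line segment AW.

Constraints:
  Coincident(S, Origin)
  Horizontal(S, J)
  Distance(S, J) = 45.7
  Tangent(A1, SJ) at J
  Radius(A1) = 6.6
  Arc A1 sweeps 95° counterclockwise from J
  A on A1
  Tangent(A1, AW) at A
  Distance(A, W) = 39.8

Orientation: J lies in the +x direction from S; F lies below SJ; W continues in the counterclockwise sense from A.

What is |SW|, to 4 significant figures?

63.30

On A1, J sits at bearing 90° from F; a 95° counterclockwise sweep puts A at bearing 185°, so A = F + 6.6·(cos 185°, sin 185°) = (39.13, -7.175). Tangency of A1 to AW means the radius FA is perpendicular to AW, so AW runs along (−sin 185°, cos 185°); with |AW| = 39.8, W = (42.59, -46.82). Then |SW| = |W − S| = 63.30.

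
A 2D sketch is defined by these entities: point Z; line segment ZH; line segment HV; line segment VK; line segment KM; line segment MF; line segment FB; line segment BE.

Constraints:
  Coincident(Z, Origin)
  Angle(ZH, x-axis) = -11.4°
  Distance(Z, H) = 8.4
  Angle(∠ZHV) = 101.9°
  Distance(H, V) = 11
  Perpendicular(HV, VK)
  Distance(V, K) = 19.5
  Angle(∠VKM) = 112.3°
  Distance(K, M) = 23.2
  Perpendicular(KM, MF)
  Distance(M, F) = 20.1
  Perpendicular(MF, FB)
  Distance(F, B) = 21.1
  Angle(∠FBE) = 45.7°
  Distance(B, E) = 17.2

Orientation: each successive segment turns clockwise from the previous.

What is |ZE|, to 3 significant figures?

9.98

Z is at the origin; ZH runs at -11.4° with length 8.4, so H = (8.23, -1.66). ∠ZHV = 101.9° gives HV at -89.5° from the x-axis; with |HV| = 11.0, V = (8.33, -12.7). HV ⟂ VK, so VK runs at -180°; with |VK| = 19.5, K = (-11.2, -12.8). ∠VKM = 112.3° gives KM at 113° from the x-axis; with |KM| = 23.2, M = (-20.2, 8.56). KM ⟂ MF, so MF runs at 22.8°; with |MF| = 20.1, F = (-1.63, 16.3). The perpendicularity gives FB at right angles to MF, so FB runs at -67.2°; with |FB| = 21.1, B = (6.55, -3.11). ∠FBE = 45.7° gives BE at 158° from the x-axis; with |BE| = 17.2, E = (-9.46, 3.20). Then |ZE| = |E − Z| = 9.98.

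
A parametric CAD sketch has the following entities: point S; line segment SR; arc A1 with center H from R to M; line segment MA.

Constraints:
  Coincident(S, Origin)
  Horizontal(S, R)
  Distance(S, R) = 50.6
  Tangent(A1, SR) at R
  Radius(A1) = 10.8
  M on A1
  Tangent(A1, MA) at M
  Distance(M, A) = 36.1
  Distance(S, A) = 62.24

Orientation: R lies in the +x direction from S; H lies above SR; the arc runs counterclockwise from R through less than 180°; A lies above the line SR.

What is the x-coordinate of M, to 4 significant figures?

59.76

S is at the origin; SR is horizontal with |SR| = 50.6 and R on the +x side, so R = (50.60, 0.000). The tangent condition forces HR to be normal to SR, so H = R + (0, 10.8) = (50.60, 10.80). Since HM ⟂ MA (tangency), |HA| = √(10.8² + 36.1²) = 37.68 regardless of where M sits on A1. So A lies on both circle(S, 62.24) and circle(H, 37.68); the above-SR intersection is A = (40.64, 47.14). M is the foot of the tangent from A: M = (59.76, 16.52).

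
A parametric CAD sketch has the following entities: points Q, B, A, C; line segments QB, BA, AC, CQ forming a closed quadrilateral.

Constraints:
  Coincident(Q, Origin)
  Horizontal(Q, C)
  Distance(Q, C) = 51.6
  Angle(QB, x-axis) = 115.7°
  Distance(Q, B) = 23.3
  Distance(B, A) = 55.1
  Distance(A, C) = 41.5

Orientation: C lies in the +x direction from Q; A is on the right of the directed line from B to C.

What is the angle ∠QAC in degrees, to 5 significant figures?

88.142°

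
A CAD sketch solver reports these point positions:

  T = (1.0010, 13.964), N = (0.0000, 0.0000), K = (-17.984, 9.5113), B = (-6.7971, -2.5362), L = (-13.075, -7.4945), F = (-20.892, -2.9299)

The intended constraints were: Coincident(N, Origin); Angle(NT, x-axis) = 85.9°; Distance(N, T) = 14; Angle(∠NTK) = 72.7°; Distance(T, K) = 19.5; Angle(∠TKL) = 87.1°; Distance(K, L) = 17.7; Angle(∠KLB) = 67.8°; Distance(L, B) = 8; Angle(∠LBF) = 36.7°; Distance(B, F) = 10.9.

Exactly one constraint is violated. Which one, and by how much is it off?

Distance(B, F) = 10.9 — off by 3.20.

N = (0.00, 0.00) ✓; NT at 85.90° ✓; |NT| = 14.00 ✓; ∠NTK = 72.70° ✓; |TK| = 19.50 ✓; ∠TKL = 87.10° ✓; |KL| = 17.70 ✓; ∠KLB = 67.80° ✓; |LB| = 8.000 ✓; ∠LBF = 36.70° ✓; |BF| = 14.10 ✗.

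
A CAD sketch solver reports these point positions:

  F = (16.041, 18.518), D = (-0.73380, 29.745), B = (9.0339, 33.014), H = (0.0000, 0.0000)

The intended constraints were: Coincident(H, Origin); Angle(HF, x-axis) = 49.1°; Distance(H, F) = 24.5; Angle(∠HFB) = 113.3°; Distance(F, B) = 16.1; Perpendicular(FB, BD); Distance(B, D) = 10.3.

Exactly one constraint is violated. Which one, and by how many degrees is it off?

Perpendicular(FB, BD) — off by 7.29°.

H = (0.00, 0.00) ✓; HF at 49.10° ✓; |HF| = 24.50 ✓; ∠HFB = 113.3° ✓; |FB| = 16.10 ✓; ∠(FB, BD) = 82.71° ✗; |BD| = 10.30 ✓.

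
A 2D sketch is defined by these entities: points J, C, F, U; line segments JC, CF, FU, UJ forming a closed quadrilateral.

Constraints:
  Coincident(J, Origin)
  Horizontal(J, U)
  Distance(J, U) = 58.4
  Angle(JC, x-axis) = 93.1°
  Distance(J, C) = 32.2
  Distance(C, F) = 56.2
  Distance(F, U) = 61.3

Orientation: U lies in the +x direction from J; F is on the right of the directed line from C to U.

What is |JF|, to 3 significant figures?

24.0

J is at the origin; J and U share the same y with |JU| = 58.4 and U in +x, so U = (58.4, 0). JC runs at 93.1° with |JC| = 32.2, so C = (-1.74, 32.2). F is determined by |CF| = 56.2 and |FU| = 61.3 together: it lies at the intersection of circle(C, 56.2) and circle(U, 61.3). With |CU| = 68.2, the foot of the radical line on CU is 29.7 from C and the perpendicular offset is √(56.2² − 29.7²) = 47.7. Taking the right-of-CU solution: F = (1.96, -23.9).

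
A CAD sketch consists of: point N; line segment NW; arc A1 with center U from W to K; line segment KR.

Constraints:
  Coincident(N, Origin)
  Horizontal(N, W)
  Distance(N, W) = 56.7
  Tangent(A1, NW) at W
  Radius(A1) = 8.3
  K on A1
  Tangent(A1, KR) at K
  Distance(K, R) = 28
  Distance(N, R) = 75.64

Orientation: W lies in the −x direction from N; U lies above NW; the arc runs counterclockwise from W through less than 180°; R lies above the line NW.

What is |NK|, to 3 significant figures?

51.7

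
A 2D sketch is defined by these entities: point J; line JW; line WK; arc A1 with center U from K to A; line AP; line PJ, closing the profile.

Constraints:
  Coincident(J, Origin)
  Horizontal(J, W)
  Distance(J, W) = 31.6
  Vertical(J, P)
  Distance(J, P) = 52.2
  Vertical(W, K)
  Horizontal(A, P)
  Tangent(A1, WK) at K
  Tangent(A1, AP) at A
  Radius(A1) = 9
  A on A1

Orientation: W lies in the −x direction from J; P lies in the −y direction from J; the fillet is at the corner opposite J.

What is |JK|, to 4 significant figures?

53.52

The virtual corner opposite J is at (-31.60, -52.20). A1 meets WK tangentially, so UK is at right angles to WK and the tangent condition forces UA to be normal to AP, with radius 9.0, so the center U sits 9.0 in from both sides at U = (-22.60, -43.20). That places the tangent points at K = (-31.60, -43.20) on WK and A = (-22.60, -52.20) on AP. Then |JK| = |K − J| = 53.52.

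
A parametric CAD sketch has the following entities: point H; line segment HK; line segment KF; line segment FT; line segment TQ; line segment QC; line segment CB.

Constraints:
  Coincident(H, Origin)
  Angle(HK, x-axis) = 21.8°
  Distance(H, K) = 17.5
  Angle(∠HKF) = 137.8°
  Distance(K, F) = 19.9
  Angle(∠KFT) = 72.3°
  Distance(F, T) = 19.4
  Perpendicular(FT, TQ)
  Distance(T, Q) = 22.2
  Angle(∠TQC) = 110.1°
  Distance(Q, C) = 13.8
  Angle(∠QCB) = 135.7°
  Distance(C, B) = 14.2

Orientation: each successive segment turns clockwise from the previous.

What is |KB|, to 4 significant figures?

12.75

∠TQC = 110.1° gives QC at 72.00° from the x-axis; with |QC| = 13.8, C = (9.724, 11.12). ∠QCB = 135.7° gives CB at 27.70° from the x-axis; with |CB| = 14.2, B = (22.30, 17.72). Then |KB| = |B − K| = 12.75.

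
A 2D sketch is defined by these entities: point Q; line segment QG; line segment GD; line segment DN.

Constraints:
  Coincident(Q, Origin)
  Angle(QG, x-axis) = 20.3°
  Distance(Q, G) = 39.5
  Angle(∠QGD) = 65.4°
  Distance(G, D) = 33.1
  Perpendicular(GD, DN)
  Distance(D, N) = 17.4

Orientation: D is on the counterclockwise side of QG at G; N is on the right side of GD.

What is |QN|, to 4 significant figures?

55.86

Q is at the origin; QG runs at 20.3° with length 39.5, so G = 39.5·(cos 20.3°, sin 20.3°) = (37.05, 13.70). ∠QGD = 65.4°, so GD runs at 20.3° + (180° − 65.4°) = 134.9° from the x-axis; with |GD| = 33.1, D = G + 33.1·(cos 134.9°, sin 134.9°) = (13.68, 37.15). The perpendicularity gives DN at right angles to GD; with |DN| = 17.4 on the right of GD, N = D + 17.4·(0.7083, 0.7059) = (26.01, 49.43). Then |QN| = |N − Q| = 55.86.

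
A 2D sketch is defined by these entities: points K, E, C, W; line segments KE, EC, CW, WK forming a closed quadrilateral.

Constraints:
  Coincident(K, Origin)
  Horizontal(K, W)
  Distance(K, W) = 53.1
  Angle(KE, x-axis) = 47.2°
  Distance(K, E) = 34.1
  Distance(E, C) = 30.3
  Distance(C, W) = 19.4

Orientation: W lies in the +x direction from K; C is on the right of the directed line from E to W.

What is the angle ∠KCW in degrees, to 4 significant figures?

164.7°

Checks: K = (0.00, 0.00) ✓; |EC| = 30.30 ✓; |CW| = 19.40 ✓.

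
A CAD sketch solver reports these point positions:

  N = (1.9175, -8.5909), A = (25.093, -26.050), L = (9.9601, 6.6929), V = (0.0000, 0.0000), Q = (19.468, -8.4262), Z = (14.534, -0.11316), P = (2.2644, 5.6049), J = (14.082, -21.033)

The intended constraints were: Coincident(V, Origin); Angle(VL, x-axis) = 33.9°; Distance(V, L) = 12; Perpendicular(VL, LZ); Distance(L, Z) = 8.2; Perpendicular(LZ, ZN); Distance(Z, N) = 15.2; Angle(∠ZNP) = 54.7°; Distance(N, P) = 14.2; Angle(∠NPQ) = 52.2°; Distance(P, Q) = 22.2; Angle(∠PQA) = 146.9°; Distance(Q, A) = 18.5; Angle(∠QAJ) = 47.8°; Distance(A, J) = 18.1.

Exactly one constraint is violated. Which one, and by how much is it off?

Distance(A, J) = 18.1 — off by 6.00.

V = (0.00, 0.00) ✓; VL at 33.90° ✓; |VL| = 12.00 ✓; ∠(VL, LZ) = 90.00° ✓; |LZ| = 8.200 ✓; ∠(LZ, ZN) = 90.00° ✓; |ZN| = 15.20 ✓; ∠ZNP = 54.70° ✓; |NP| = 14.20 ✓; ∠NPQ = 52.20° ✓; |PQ| = 22.20 ✓; ∠PQA = 146.9° ✓; |QA| = 18.50 ✓; ∠QAJ = 47.80° ✓; |AJ| = 12.10 ✗.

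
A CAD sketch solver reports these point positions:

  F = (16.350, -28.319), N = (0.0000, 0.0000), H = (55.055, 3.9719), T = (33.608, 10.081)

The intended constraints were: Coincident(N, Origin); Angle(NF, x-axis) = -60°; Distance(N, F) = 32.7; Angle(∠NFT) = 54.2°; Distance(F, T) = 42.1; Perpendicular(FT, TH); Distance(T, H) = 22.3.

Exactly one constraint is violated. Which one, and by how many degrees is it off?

Perpendicular(FT, TH) — off by 8.30°.

N = (0.00, 0.00) ✓; NF at -60.00° ✓; |NF| = 32.70 ✓; ∠NFT = 54.20° ✓; |FT| = 42.10 ✓; ∠(FT, TH) = 81.70° ✗; |TH| = 22.30 ✓.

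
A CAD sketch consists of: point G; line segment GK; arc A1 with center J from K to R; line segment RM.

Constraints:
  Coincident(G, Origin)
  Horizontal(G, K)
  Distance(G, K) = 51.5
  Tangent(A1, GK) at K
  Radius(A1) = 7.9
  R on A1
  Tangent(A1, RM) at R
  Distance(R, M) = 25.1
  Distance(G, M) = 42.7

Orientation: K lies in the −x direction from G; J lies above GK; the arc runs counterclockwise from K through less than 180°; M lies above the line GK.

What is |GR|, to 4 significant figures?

44.65

Checks: |JK| = 7.900 ✓; |JR| = 7.900 ✓; ∠(JR, RM) = 90.00° ✓; |RM| = 25.10 ✓; |GM| = 42.70 ✓.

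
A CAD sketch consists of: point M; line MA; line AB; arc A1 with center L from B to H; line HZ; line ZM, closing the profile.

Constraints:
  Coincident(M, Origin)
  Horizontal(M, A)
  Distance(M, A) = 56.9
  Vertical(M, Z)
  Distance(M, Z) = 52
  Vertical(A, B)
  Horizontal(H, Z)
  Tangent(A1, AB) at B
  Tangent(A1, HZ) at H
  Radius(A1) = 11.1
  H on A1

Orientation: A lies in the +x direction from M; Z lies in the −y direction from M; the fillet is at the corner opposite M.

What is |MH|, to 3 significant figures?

69.3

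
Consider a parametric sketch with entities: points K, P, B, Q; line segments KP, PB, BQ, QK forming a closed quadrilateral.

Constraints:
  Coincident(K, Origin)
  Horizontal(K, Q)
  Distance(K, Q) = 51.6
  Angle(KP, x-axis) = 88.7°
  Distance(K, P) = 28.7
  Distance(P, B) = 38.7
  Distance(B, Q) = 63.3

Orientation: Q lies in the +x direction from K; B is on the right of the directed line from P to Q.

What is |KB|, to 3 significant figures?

13.8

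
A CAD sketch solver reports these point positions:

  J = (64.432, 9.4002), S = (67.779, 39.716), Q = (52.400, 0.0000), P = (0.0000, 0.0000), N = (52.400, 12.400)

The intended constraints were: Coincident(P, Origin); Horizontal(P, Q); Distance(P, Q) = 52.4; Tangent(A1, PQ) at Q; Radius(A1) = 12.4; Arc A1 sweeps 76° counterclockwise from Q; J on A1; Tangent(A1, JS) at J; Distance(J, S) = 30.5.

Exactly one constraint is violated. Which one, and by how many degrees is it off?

Tangent(A1, JS) at J — off by 7.70°.

P = (0.00, 0.00) ✓; P.y = 0.00, Q.y = 0.00 ✓; |PQ| = 52.40 ✓; ∠(NQ, QP) = 90.00° ✓; |NQ| = 12.40 ✓; bearing(N→J) − bearing(N→Q) = 76.00° ✓; |NJ| = 12.40 ✓; ∠(NJ, JS) = 82.30° ✗; |JS| = 30.50 ✓.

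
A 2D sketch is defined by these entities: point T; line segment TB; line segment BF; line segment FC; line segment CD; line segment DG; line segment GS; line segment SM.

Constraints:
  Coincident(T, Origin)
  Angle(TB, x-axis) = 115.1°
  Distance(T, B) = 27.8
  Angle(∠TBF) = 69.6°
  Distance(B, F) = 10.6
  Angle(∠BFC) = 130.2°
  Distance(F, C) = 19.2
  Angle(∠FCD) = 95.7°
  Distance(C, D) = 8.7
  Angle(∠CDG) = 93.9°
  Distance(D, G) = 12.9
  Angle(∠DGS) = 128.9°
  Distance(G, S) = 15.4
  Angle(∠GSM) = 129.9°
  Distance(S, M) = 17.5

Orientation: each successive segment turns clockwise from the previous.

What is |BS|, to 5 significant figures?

7.9480

T is at the origin; TB runs at 115.1° with length 27.8, so B = (-11.793, 25.175). ∠TBF = 69.6° gives BF at 4.7000° from the x-axis; with |BF| = 10.6, F = (-1.2284, 26.043). ∠BFC = 130.2° gives FC at -45.100° from the x-axis; with |FC| = 19.2, C = (12.324, 12.443). ∠FCD = 95.7° gives CD at -129.40° from the x-axis; with |CD| = 8.7, D = (6.8022, 5.7205). ∠CDG = 93.9° gives DG at 144.50° from the x-axis; with |DG| = 12.9, G = (-3.6999, 13.212). ∠DGS = 128.9° gives GS at 93.400° from the x-axis; with |GS| = 15.4, S = (-4.6132, 28.584). Then |BS| = |S − B| = 7.9480.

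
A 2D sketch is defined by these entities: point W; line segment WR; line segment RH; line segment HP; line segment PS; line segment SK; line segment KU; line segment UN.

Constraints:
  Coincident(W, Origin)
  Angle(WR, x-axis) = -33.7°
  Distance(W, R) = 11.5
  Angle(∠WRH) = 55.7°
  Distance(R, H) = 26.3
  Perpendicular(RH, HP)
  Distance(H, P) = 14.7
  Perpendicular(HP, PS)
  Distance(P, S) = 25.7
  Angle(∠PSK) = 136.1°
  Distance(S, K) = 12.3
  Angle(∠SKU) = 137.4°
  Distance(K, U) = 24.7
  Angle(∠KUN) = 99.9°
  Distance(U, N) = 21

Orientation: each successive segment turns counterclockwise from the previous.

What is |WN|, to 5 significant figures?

33.114

W is at the origin; WR runs at -33.7° with length 11.5, so R = (9.5675, -6.3807). ∠WRH = 55.7° gives RH at 90.600° from the x-axis; with |RH| = 26.3, H = (9.2921, 19.918). The perpendicularity gives HP at right angles to RH, so HP runs at -179.40°; with |HP| = 14.7, P = (-5.4071, 19.764). HP is perpendicular to PS, so PS runs at -89.400°; with |PS| = 25.7, S = (-5.1380, -5.9347). ∠PSK = 136.1° gives SK at -45.500° from the x-axis; with |SK| = 12.3, K = (3.4832, -14.708). ∠SKU = 137.4° gives KU at -2.9000° from the x-axis; with |KU| = 24.7, U = (28.152, -15.957). ∠KUN = 99.9° gives UN at 77.200° from the x-axis; with |UN| = 21.0, N = (32.804, 4.5208). Then |WN| = |N − W| = 33.114.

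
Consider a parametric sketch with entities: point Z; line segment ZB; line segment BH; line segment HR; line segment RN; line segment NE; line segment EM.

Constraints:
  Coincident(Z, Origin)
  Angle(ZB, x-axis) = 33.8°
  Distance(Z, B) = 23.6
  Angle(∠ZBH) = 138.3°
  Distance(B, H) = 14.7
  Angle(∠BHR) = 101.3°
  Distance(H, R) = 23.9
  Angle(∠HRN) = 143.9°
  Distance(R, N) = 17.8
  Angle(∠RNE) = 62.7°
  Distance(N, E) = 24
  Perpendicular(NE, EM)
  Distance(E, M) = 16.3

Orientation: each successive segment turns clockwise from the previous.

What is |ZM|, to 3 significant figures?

28.1

Z is at the origin; ZB runs at 33.8° with length 23.6, so B = (19.6, 13.1). ∠ZBH = 138.3° gives BH at -7.90° from the x-axis; with |BH| = 14.7, H = (34.2, 11.1). ∠BHR = 101.3° gives HR at -86.6° from the x-axis; with |HR| = 23.9, R = (35.6, -12.7). ∠HRN = 143.9° gives RN at -123° from the x-axis; with |RN| = 17.8, N = (26.0, -27.7). ∠RNE = 62.7° gives NE at 120° from the x-axis; with |NE| = 24.0, E = (14.0, -6.94). The perpendicularity gives EM at right angles to NE, so EM runs at 30.0°; with |EM| = 16.3, M = (28.1, 1.21). Then |ZM| = |M − Z| = 28.1.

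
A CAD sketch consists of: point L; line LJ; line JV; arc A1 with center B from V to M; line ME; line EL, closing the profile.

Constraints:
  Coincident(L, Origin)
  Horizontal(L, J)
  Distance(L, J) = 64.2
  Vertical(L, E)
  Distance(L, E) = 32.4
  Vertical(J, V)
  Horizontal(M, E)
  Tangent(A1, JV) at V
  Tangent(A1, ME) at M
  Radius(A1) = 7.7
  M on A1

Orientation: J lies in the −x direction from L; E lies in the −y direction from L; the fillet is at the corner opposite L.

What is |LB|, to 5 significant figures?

61.663

L is at the origin; LJ is horizontal with |LJ| = 64.2 and J on the −x side, so J = (-64.200, 0.0000). L and E share the same x with |LE| = 32.4 and E on the −y side, so E = (0.0000, -32.400). The virtual corner opposite L is at (-64.200, -32.400). Since A1 is tangent to JV there, BV ⟂ JV and tangency of A1 to ME means the radius BM is perpendicular to ME, with radius 7.7, so the center B sits 7.7 in from both sides at B = (-56.500, -24.700). Then |LB| = |B − L| = 61.663.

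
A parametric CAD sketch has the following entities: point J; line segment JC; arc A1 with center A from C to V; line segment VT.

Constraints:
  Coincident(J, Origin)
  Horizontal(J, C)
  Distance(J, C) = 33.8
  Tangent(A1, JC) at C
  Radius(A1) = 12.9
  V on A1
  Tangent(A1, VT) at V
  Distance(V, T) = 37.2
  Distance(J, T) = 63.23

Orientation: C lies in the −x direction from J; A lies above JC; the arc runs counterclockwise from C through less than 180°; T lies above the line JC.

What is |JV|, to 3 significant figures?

28.1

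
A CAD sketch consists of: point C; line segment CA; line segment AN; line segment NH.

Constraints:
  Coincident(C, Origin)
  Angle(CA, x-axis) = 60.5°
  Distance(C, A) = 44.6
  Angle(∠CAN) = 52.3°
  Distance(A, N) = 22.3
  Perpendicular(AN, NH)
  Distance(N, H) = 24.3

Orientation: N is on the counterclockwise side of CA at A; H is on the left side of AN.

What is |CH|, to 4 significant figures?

12.06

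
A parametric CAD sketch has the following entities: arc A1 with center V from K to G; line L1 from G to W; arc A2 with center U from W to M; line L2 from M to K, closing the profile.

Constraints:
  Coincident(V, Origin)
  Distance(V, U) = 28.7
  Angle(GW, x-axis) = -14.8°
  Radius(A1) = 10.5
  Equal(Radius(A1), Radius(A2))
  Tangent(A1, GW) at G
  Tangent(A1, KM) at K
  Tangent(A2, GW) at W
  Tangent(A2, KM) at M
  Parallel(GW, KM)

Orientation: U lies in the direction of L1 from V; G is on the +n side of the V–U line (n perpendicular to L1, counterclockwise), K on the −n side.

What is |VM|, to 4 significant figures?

30.56

Tangency of A1 to both parallel lines with radius 10.5 puts G and K at V ± 10.5·n: G = (2.682, 10.15), K = (-2.682, -10.15). Equal radii place W and M the same way about U: W = U + 10.5·n = (30.43, 2.820), M = U − 10.5·n = (25.07, -17.48). Then |VM| = |M − V| = 30.56.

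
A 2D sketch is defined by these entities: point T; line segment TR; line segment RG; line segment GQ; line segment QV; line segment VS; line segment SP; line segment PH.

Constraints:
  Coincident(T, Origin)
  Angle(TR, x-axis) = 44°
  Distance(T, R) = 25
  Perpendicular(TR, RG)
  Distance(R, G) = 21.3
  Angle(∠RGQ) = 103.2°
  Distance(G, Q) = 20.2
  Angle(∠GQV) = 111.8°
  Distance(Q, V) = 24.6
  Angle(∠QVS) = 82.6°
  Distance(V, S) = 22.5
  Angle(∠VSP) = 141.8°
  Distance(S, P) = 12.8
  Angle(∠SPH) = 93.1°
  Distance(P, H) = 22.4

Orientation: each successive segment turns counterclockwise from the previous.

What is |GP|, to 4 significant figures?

23.64

T is at the origin; TR runs at 44.0° with length 25.0, so R = (17.98, 17.37). The perpendicularity gives RG at right angles to TR, so RG runs at 134.0°; with |RG| = 21.3, G = (3.187, 32.69). ∠RGQ = 103.2° gives GQ at -149.2° from the x-axis; with |GQ| = 20.2, Q = (-14.16, 22.35). ∠GQV = 111.8° gives QV at -81.00° from the x-axis; with |QV| = 24.6, V = (-10.32, -1.952). ∠QVS = 82.6° gives VS at 16.40° from the x-axis; with |VS| = 22.5, S = (11.27, 4.401). ∠VSP = 141.8° gives SP at 54.60° from the x-axis; with |SP| = 12.8, P = (18.68, 14.83). Then |GP| = |P − G| = 23.64.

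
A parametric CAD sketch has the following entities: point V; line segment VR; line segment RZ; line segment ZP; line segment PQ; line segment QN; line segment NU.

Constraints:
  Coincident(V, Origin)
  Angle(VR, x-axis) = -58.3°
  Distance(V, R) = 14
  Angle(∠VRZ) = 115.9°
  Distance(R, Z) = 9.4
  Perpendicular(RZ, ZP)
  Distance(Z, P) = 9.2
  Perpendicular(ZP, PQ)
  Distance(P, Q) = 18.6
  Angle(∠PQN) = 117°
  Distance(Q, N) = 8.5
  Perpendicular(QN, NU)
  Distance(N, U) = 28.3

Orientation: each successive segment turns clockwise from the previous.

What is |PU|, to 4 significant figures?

20.61

∠PQN = 117.0° gives QN at -5.400° from the x-axis; with |QN| = 8.5, N = (12.98, -0.01385). The perpendicularity gives NU at right angles to QN, so NU runs at -95.40°; with |NU| = 28.3, U = (10.32, -28.19). Then |PU| = |U − P| = 20.61.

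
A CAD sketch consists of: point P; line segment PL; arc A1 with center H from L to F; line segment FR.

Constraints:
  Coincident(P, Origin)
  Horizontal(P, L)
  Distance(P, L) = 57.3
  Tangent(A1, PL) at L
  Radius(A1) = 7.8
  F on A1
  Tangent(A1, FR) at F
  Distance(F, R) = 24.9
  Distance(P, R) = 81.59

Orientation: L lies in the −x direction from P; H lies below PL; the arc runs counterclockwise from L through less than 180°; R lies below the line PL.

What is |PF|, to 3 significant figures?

63.7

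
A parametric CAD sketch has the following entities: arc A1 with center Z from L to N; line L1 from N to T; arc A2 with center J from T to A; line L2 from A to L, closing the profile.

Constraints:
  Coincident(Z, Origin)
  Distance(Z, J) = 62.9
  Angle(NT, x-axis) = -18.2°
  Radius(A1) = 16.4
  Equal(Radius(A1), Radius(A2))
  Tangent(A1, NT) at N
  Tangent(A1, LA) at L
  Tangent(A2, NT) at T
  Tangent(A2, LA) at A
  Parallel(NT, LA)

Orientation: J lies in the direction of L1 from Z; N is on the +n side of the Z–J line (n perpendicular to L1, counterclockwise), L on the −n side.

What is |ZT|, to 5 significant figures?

65.003

The slot axis is L1's direction at -18.2°, so u = (cos -18.2°, sin -18.2°) = (0.94997, -0.31233) and n = (−sin -18.2°, cos -18.2°) = (0.31233, 0.94997). Z is at the origin and J lies 62.9 along u from Z, so J = 62.9·u = (59.753, -19.646). Tangency of A1 to both parallel lines with radius 16.4 puts N and L at Z ± 16.4·n: N = (5.1223, 15.580), L = (-5.1223, -15.580). Equal radii place T and A the same way about J: T = J + 16.4·n = (64.876, -4.0663), A = J − 16.4·n = (54.631, -35.225). Then |ZT| = |T − Z| = 65.003.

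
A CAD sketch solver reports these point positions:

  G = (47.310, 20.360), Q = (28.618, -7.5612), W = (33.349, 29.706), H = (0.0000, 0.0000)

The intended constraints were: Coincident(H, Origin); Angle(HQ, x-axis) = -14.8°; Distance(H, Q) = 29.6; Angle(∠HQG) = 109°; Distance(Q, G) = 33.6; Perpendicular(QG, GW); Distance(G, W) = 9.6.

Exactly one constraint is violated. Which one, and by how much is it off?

Distance(G, W) = 9.6 — off by 7.20.

H = (0.00, 0.00) ✓; HQ at -14.80° ✓; |HQ| = 29.60 ✓; ∠HQG = 109.0° ✓; |QG| = 33.60 ✓; ∠(QG, GW) = 90.00° ✓; |GW| = 16.80 ✗.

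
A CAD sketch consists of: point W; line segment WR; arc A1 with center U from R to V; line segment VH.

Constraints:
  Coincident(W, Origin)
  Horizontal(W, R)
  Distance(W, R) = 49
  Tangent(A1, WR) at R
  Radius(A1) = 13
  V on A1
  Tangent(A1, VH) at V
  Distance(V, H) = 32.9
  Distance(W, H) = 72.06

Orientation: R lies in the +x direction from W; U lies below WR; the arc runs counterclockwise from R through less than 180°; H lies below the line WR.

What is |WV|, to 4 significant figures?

42.33

Checks: W.y = 0.00, R.y = 0.00 ✓; |UV| = 13.00 ✓; ∠(UV, VH) = 90.00° ✓; |VH| = 32.90 ✓; |WH| = 72.06 ✓.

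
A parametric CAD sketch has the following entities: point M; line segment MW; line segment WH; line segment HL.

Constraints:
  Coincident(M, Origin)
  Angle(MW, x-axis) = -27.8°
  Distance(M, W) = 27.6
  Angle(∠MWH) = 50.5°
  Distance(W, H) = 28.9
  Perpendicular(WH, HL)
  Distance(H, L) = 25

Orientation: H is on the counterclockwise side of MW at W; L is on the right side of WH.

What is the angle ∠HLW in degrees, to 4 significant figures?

49.14°

∠MWH = 50.5°, so WH runs at -27.8° + (180° − 50.5°) = 101.7° from the x-axis; with |WH| = 28.9, H = W + 28.9·(cos 101.7°, sin 101.7°) = (18.55, 15.43). The perpendicularity gives HL at right angles to WH; with |HL| = 25.0 on the right of WH, L = H + 25.0·(0.9792, 0.2028) = (43.03, 20.50). Then cos ∠HLW = LH·LW / (|LH||LW|), giving 49.14°.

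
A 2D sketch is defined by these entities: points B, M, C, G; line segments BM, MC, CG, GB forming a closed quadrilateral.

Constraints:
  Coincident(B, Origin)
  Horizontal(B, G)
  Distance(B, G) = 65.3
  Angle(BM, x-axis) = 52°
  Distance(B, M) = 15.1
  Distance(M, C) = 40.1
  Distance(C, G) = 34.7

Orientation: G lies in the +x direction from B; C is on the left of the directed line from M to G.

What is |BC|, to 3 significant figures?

54.0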